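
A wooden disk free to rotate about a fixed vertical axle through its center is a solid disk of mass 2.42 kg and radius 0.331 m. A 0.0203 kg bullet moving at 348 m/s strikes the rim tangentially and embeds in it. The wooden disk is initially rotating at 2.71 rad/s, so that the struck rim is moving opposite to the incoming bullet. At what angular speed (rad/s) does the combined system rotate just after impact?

The axle reaction passes through the axle and exerts no torque about it; angular momentum about the axle is conserved through the impact.
I_p = ½(2.42)(0.331)² = 0.1326 kg·m². Taking the sense of the bullet's angular momentum as positive, L_{bullet} = m v R = (0.0203)(348)(0.331) = 2.338 kg·m²/s.
L_i = −I_p ω_p + m v R = −(0.1326)(2.71) + 2.338 = 1.979 kg·m²/s.
After sticking, I_f = I_p + m R² = 0.1326 + (0.0203)(0.331)² = 0.1348 kg·m².
ω_f = L_i / I_f = 1.979 / 0.1348 = 14.68 rad/s.

|ω_f| ≈ 14.7 rad/s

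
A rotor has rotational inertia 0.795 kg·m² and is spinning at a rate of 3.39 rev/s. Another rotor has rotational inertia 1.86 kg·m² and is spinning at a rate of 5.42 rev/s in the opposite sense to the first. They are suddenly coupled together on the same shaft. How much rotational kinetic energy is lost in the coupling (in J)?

The coupling torques are internal; angular momentum about the shared axis is conserved.
Taking A's sense as positive: L = (0.7950)(3.39) − (1.860)(5.42) = -7.386 kg·m²·rev/s.
Combined I = 0.7950 + 1.860 = 2.655 kg·m².
ω_f = L / I = -7.386 / 2.655 = -2.782 rev/s.
KE_i = ½ΣIω² = 1259 J; KE_f = ½(2.655)(17.48)² = 405.6 J.

ΔKE lost ≈ 853 J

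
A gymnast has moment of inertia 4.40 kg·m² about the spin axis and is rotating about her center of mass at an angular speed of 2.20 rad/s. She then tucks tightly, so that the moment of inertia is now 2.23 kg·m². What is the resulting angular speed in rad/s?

ω₂ ≈ 4.34 rad/s

With no external torque about the axis, L is conserved: I₁ω₁ = I₂ω₂.
ω₂ = I₁ω₁ / I₂ = (4.400)(2.20 rad/s) / (2.230) = 4.341 rad/s.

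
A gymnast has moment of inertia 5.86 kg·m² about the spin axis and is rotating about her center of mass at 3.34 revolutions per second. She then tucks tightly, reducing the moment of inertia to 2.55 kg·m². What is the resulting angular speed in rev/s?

ω₂ ≈ 7.68 rev/s

With no external torque about the axis, L is conserved: I₁ω₁ = I₂ω₂.
ω₂ = I₁ω₁ / I₂ = (5.860)(3.34 rev/s) / (2.550) = 7.675 rev/s.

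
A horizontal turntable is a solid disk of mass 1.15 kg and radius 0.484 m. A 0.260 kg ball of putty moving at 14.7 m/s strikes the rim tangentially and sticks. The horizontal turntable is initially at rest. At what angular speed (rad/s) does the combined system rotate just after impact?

|ω_f| ≈ 9.46 rad/s

About the axle the impulsive forces during the collision are internal, so angular momentum about that axis is conserved.
I_p = ½(1.15)(0.484)² = 0.1347 kg·m². Taking the sense of the ball of putty's angular momentum as positive, L_{ball} = m v R = (0.260)(14.7)(0.484) = 1.850 kg·m²/s.
L_i = 0 + 1.850 = 1.850 kg·m²/s.
After sticking, I_f = I_p + m R² = 0.1347 + (0.260)(0.484)² = 0.1956 kg·m².
ω_f = L_i / I_f = 1.850 / 0.1956 = 9.457 rad/s.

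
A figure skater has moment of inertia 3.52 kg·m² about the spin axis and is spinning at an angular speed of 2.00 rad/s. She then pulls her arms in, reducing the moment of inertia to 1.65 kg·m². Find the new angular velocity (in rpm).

No external torque acts about the spin axis, so angular momentum is conserved.
ω₂ = I₁ω₁ / I₂ = (3.520)(2.00 rad/s) / (1.650) = 4.267 rad/s = 40.74 rpm.

ω₂ ≈ 40.7 rpm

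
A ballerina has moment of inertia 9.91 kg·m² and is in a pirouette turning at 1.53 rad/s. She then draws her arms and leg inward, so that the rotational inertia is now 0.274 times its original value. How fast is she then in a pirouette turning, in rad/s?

With no external torque about the axis, L is conserved: I₁ω₁ = I₂ω₂.
I₂ = 0.274 × 9.91 = 2.715 kg·m².
ω₂ = I₁ω₁ / I₂ = (9.910)(1.53 rad/s) / (2.715) = 5.584 rad/s.

ω₂ ≈ 5.58 rad/s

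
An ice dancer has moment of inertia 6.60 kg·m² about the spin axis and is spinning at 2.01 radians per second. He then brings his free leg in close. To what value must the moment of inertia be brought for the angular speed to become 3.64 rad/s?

I₂ ≈ 3.64 kg·m²

Angular momentum about the spin axis is conserved since the torque about it is zero.
I₂ = I₁ω₁ / ω₂ = (6.60)(2.01) / (3.64) = 3.645 kg·m².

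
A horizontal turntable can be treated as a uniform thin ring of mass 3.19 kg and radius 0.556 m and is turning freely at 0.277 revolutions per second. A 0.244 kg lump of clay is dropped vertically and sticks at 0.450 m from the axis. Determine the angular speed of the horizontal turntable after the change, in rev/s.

ω_f ≈ 0.264 rev/s

No external torque acts about the axis; L_before = L_after.
I_p = (3.19)(0.556)² = 0.9861 kg·m².
Added inertia Σmr² = (0.244)(0.450)² = 0.04941 kg·m²; I_f = 0.9861 + 0.04941 = 1.036 kg·m².
ω_f = I_p ω_i / I_f = (0.9861)(0.277) / 1.036 = 0.2638 rev/s.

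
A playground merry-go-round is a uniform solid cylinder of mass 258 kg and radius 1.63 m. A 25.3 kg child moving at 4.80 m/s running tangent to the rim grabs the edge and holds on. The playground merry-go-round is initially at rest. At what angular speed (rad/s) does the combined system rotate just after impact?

The axle reaction passes through the axle and exerts no torque about it; angular momentum about the axle is conserved through the impact.
I_p = ½(258)(1.63)² = 342.7 kg·m². Taking the sense of the child's angular momentum as positive, L_{child} = m v R = (25.3)(4.80)(1.63) = 197.9 kg·m²/s.
L_i = 0 + 197.9 = 197.9 kg·m²/s.
After sticking, I_f = I_p + m R² = 342.7 + (25.3)(1.63)² = 410.0 kg·m².
ω_f = L_i / I_f = 197.9 / 410.0 = 0.4828 rad/s.

|ω_f| ≈ 0.483 rad/s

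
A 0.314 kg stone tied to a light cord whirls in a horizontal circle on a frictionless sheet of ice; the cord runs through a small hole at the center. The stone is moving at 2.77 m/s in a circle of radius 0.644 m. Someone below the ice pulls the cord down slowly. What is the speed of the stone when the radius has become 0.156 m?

v₂ ≈ 11.4 m/s

Central (radial) force ⇒ zero torque about the center ⇒ m v r is constant.
v₂ = v₁ r₁ / r₂ = (2.77)(0.644) / (0.156) = 11.44 m/s.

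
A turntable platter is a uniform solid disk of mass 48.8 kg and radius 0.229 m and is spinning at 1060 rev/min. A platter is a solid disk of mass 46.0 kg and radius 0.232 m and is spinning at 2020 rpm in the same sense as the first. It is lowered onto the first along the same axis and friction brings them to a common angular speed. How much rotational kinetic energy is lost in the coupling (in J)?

ΔKE lost ≈ 3180 J

The coupling torques are internal; angular momentum about the shared axis is conserved.
Moments of inertia: I_A = ½(48.8)(0.229)² = 1.280 kg·m²; I_B = ½(46.0)(0.232)² = 1.238 kg·m².
Taking A's sense as positive: L = (1.280)(1060) + (1.238)(2020) = 3857 kg·m²·rpm.
Combined I = 1.280 + 1.238 = 2.518 kg·m².
ω_f = L / I = 3857 / 2.518 = 1532 rpm.
KE_i = ½ΣIω² = 35580 J; KE_f = ½(2.518)(160.4)² = 32400 J.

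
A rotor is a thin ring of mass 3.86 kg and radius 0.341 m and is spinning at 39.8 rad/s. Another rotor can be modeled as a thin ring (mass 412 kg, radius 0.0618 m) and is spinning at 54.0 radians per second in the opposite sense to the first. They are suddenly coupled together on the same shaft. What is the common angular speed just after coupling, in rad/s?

|ω_f| ≈ 33.2 rad/s

The coupling torques are internal; angular momentum about the shared axis is conserved.
Moments of inertia: I_A = (3.86)(0.341)² = 0.4488 kg·m²; I_B = (412)(0.0618)² = 1.574 kg·m².
Taking A's sense as positive: L = (0.4488)(39.8) − (1.574)(54.0) = -67.11 kg·m²·rad/s.
Combined I = 0.4488 + 1.574 = 2.022 kg·m².
ω_f = L / I = -67.11 / 2.022 = -33.18 rad/s.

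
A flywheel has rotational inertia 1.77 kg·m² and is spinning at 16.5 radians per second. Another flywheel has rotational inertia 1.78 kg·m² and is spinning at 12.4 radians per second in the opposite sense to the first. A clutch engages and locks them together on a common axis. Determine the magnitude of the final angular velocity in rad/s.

|ω_f| ≈ 2.01 rad/s

The coupling torques are internal; angular momentum about the shared axis is conserved.
Taking A's sense as positive: L = (1.770)(16.5) − (1.780)(12.4) = 7.133 kg·m²·rad/s.
Combined I = 1.770 + 1.780 = 3.550 kg·m².
ω_f = L / I = 7.133 / 3.550 = 2.009 rad/s.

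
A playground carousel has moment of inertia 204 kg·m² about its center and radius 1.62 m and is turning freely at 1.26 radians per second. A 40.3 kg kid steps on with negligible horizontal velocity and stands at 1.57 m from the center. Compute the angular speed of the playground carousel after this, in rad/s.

The added mass arrives with no angular momentum about the center, and any external torque about the center is negligible, so the system's angular momentum is conserved.
Added inertia Σmr² = (40.3)(1.57)² = 99.34 kg·m²; I_f = 204.0 + 99.34 = 303.3 kg·m².
ω_f = I_p ω_i / I_f = (204.0)(1.26) / 303.3 = 0.8474 rad/s.

ω_f ≈ 0.847 rad/s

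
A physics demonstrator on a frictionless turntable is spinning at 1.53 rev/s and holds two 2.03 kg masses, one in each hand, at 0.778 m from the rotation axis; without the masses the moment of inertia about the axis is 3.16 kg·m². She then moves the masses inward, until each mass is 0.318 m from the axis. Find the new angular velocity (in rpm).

ω₂ ≈ 144 rpm

No external torque acts about the spin axis, so angular momentum is conserved.
I₁ = 3.16 + 2(2.03)(0.778)² = 5.617 kg·m²; I₂ = 3.16 + 2(2.03)(0.318)² = 3.571 kg·m².
ω₂ = I₁ω₁ / I₂ = (5.617)(1.53 rev/s) / (3.571) = 2.407 rev/s = 144.4 rpm.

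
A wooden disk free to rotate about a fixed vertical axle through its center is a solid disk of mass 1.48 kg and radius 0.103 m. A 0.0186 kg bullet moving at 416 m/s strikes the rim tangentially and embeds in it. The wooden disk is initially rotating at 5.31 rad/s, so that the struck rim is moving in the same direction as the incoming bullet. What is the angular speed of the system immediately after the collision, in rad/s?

The axle reaction passes through the axle and exerts no torque about it; angular momentum about the axle is conserved through the impact.
I_p = ½(1.48)(0.103)² = 0.007851 kg·m². Taking the sense of the bullet's angular momentum as positive, L_{bullet} = m v R = (0.0186)(416)(0.103) = 0.7970 kg·m²/s.
L_i = +I_p ω_p + m v R = +(0.007851)(5.31) + 0.7970 = 0.8387 kg·m²/s.
After sticking, I_f = I_p + m R² = 0.007851 + (0.0186)(0.103)² = 0.008048 kg·m².
ω_f = L_i / I_f = 0.8387 / 0.008048 = 104.2 rad/s.

|ω_f| ≈ 104 rad/s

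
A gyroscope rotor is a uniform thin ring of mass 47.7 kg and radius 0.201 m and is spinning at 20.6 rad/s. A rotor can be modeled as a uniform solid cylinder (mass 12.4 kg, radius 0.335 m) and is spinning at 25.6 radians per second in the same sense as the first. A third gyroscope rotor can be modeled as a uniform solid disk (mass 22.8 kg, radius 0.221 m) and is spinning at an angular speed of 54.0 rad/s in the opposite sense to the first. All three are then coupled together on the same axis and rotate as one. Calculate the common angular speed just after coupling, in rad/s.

The coupling torques are internal; angular momentum about the shared axis is conserved.
Moments of inertia: I_A = (47.7)(0.201)² = 1.927 kg·m²; I_B = ½(12.4)(0.335)² = 0.6958 kg·m²; I_C = ½(22.8)(0.221)² = 0.5568 kg·m².
Taking A's sense as positive: L = (1.927)(20.6) + (0.6958)(25.6) − (0.5568)(54.0) = 27.44 kg·m²·rad/s.
Combined I = 1.927 + 0.6958 + 0.5568 = 3.180 kg·m².
ω_f = L / I = 27.44 / 3.180 = 8.631 rad/s.

|ω_f| ≈ 8.63 rad/s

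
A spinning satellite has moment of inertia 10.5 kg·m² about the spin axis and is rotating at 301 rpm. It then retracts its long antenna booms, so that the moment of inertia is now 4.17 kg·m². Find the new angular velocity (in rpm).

No external torque acts about the spin axis, so angular momentum is conserved.
ω₂ = I₁ω₁ / I₂ = (10.50)(301 rpm) / (4.170) = 757.9 rpm.

ω₂ ≈ 758 rpm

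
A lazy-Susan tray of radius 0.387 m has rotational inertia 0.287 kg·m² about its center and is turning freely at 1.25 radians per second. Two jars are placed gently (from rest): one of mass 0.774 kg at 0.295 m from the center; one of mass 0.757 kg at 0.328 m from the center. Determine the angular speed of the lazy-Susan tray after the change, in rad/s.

No external torque acts about the center; L_before = L_after.
Added inertia Σmr² = (0.774)(0.295)² + (0.757)(0.328)² = 0.1488 kg·m²; I_f = 0.2870 + 0.1488 = 0.4358 kg·m².
ω_f = I_p ω_i / I_f = (0.2870)(1.25) / 0.4358 = 0.8232 rad/s.

ω_f ≈ 0.823 rad/s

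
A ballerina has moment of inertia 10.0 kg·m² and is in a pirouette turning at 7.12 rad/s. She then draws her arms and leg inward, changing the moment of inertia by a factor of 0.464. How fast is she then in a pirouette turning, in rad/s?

ω₂ ≈ 15.3 rad/s

Angular momentum about the spin axis is conserved since the torque about it is zero.
I₂ = 0.464 × 10.0 = 4.640 kg·m².
ω₂ = I₁ω₁ / I₂ = (10.00)(7.12 rad/s) / (4.640) = 15.34 rad/s.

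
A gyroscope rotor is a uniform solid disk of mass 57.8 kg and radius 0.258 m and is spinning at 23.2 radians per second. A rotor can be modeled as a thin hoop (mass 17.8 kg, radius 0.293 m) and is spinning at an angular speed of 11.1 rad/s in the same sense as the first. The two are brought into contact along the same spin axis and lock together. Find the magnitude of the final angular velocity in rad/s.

|ω_f| ≈ 17.8 rad/s

The coupling torques are internal; angular momentum about the shared axis is conserved.
Moments of inertia: I_A = ½(57.8)(0.258)² = 1.924 kg·m²; I_B = (17.8)(0.293)² = 1.528 kg·m².
Taking A's sense as positive: L = (1.924)(23.2) + (1.528)(11.1) = 61.59 kg·m²·rad/s.
Combined I = 1.924 + 1.528 = 3.452 kg·m².
ω_f = L / I = 61.59 / 3.452 = 17.84 rad/s.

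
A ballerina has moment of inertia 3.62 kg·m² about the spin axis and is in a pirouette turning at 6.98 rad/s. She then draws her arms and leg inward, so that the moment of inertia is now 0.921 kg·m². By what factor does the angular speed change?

No external torque acts about the spin axis, so angular momentum is conserved.
ω₂/ω₁ = I₁/I₂ = 3.620 / 0.9210 = 3.931.

ω₂/ω₁ ≈ 3.93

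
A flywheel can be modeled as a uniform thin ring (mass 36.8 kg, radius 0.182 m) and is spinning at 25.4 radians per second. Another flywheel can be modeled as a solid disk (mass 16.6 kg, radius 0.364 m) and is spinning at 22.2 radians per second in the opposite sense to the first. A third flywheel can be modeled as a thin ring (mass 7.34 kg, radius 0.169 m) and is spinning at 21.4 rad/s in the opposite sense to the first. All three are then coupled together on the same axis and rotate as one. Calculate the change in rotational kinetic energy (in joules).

No external torque acts about the common axis, so total angular momentum is conserved.
Moments of inertia: I_A = (36.8)(0.182)² = 1.219 kg·m²; I_B = ½(16.6)(0.364)² = 1.100 kg·m²; I_C = (7.34)(0.169)² = 0.2096 kg·m².
Taking A's sense as positive: L = (1.219)(25.4) − (1.100)(22.2) − (0.2096)(21.4) = 2.062 kg·m²·rad/s.
Combined I = 1.219 + 1.100 + 0.2096 = 2.528 kg·m².
ω_f = L / I = 2.062 / 2.528 = 0.8154 rad/s.
KE_i = ½ΣIω² = 712.2 J; KE_f = ½(2.528)(0.8154)² = 0.8406 J.

ΔKE ≈ -711 J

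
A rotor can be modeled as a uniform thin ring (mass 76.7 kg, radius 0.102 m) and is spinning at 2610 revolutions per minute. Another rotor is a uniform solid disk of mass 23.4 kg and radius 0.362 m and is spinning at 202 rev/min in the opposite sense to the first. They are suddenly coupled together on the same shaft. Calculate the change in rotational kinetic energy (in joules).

ΔKE ≈ -22800 J

The coupling torques are internal; angular momentum about the shared axis is conserved.
Moments of inertia: I_A = (76.7)(0.102)² = 0.7980 kg·m²; I_B = ½(23.4)(0.362)² = 1.533 kg·m².
Taking A's sense as positive: L = (0.7980)(2610) − (1.533)(202) = 1773 kg·m²·rpm.
Combined I = 0.7980 + 1.533 = 2.331 kg·m².
ω_f = L / I = 1773 / 2.331 = 760.6 rpm.
KE_i = ½ΣIω² = 30150 J; KE_f = ½(2.331)(79.65)² = 7394 J.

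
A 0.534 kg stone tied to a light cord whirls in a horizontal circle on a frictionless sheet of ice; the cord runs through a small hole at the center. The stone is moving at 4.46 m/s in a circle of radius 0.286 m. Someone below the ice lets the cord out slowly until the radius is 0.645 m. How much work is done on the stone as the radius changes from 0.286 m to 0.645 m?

W ≈ -4.27 J

The only horizontal force on the mass is along the cord (radial), so it exerts no torque about the hole and angular momentum m v r is conserved.
v₂ = v₁ r₁ / r₂ = (4.46)(0.286) / (0.645) = 1.978 m/s.
W = ΔKE = ½m(v₂² − v₁²) = -4.267 J.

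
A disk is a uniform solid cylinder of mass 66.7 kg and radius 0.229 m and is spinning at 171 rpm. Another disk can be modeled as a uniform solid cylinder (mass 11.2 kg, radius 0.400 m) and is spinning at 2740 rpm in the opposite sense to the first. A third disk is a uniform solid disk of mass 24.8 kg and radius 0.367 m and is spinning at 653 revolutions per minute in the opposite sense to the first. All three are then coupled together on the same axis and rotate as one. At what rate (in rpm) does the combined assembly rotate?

The coupling torques are internal; angular momentum about the shared axis is conserved.
Moments of inertia: I_A = ½(66.7)(0.229)² = 1.749 kg·m²; I_B = ½(11.2)(0.400)² = 0.8960 kg·m²; I_C = ½(24.8)(0.367)² = 1.670 kg·m².
Taking A's sense as positive: L = (1.749)(171) − (0.8960)(2740) − (1.670)(653) = -3247 kg·m²·rpm.
Combined I = 1.749 + 0.8960 + 1.670 = 4.315 kg·m².
ω_f = L / I = -3247 / 4.315 = -752.4 rpm.

|ω_f| ≈ 752 rpm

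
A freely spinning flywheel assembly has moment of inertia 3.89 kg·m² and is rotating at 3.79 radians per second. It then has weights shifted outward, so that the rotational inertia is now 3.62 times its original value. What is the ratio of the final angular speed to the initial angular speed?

ω₂/ω₁ ≈ 0.276

No external torque acts about the spin axis, so angular momentum is conserved.
I₂ = 3.62 × 3.89 = 14.08 kg·m².
ω₂/ω₁ = I₁/I₂ = 3.890 / 14.08 = 0.2762.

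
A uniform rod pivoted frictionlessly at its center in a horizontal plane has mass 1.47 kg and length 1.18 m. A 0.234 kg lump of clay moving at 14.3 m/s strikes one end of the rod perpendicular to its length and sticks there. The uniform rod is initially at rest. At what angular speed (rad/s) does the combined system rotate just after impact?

|ω_f| ≈ 7.83 rad/s

The axle reaction passes through the pivot and exerts no torque about it; angular momentum about the pivot is conserved through the impact.
I_p = (1/12)(1.47)(1.18)² = 0.1706 kg·m². Taking the sense of the lump of clay's angular momentum as positive, L_{lump} = m v R = (0.234)(14.3)(1.18/2) = 1.974 kg·m²/s.
L_i = 0 + 1.974 = 1.974 kg·m²/s.
After sticking, I_f = I_p + m R² = 0.1706 + (0.234)(1.18/2)² = 0.2520 kg·m².
ω_f = L_i / I_f = 1.974 / 0.2520 = 7.834 rad/s.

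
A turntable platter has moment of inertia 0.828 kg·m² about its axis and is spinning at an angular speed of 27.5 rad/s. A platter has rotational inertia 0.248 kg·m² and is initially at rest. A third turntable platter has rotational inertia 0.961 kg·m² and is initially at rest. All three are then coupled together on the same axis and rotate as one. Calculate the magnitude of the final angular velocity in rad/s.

The coupling torques are internal; angular momentum about the shared axis is conserved.
Taking A's sense as positive: L = (0.8280)(27.5) = 22.77 kg·m²·rad/s.
Combined I = 0.8280 + 0.2480 + 0.9610 = 2.037 kg·m².
ω_f = L / I = 22.77 / 2.037 = 11.18 rad/s.

|ω_f| ≈ 11.2 rad/s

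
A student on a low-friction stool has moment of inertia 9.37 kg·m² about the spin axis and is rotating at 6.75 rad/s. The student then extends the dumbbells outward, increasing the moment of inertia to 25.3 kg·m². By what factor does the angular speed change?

Angular momentum about the spin axis is conserved since the torque about it is zero.
ω₂/ω₁ = I₁/I₂ = 9.370 / 25.30 = 0.3704.

ω₂/ω₁ ≈ 0.370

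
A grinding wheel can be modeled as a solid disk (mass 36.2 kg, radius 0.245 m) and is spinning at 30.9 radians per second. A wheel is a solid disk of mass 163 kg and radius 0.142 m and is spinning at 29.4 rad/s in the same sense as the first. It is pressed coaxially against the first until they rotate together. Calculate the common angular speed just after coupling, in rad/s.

No external torque acts about the common axis, so total angular momentum is conserved.
Moments of inertia: I_A = ½(36.2)(0.245)² = 1.086 kg·m²; I_B = ½(163)(0.142)² = 1.643 kg·m².
Taking A's sense as positive: L = (1.086)(30.9) + (1.643)(29.4) = 81.89 kg·m²·rad/s.
Combined I = 1.086 + 1.643 = 2.730 kg·m².
ω_f = L / I = 81.89 / 2.730 = 30.00 rad/s.

|ω_f| ≈ 30.0 rad/s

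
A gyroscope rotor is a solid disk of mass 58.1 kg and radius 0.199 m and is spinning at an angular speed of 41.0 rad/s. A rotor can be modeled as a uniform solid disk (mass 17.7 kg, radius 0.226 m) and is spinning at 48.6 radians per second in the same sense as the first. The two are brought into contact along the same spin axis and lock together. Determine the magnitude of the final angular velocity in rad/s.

The coupling torques are internal; angular momentum about the shared axis is conserved.
Moments of inertia: I_A = ½(58.1)(0.199)² = 1.150 kg·m²; I_B = ½(17.7)(0.226)² = 0.4520 kg·m².
Taking A's sense as positive: L = (1.150)(41.0) + (0.4520)(48.6) = 69.14 kg·m²·rad/s.
Combined I = 1.150 + 0.4520 = 1.602 kg·m².
ω_f = L / I = 69.14 / 1.602 = 43.14 rad/s.

|ω_f| ≈ 43.1 rad/s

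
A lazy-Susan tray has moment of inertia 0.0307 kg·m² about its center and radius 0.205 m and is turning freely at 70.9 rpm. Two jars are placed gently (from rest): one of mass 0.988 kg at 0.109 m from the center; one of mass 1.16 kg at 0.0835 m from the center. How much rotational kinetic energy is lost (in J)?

energy lost ≈ 0.332 J

The added mass arrives with no angular momentum about the center, and any external torque about the center is negligible, so the system's angular momentum is conserved.
Added inertia Σmr² = (0.988)(0.109)² + (1.16)(0.0835)² = 0.01983 kg·m²; I_f = 0.03070 + 0.01983 = 0.05053 kg·m².
ω_f = I_p ω_i / I_f = (0.03070)(70.9) / 0.05053 = 43.08 rpm.
KE_i = ½(0.03070)(7.425 rad/s)² = 0.8462 J; KE_f = ½(0.05053)(4.511)² = 0.5141 J.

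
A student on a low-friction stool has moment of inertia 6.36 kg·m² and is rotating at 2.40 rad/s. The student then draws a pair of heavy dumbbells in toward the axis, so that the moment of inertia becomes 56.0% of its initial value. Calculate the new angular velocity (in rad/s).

With no external torque about the axis, L is conserved: I₁ω₁ = I₂ω₂.
I₂ = 0.560 × 6.36 = 3.562 kg·m².
ω₂ = I₁ω₁ / I₂ = (6.360)(2.40 rad/s) / (3.562) = 4.286 rad/s.

ω₂ ≈ 4.29 rad/s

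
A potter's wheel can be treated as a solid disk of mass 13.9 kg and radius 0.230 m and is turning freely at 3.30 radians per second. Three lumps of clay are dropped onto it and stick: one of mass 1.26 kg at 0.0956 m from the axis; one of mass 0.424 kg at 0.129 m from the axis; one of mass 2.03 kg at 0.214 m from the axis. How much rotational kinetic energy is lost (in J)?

energy lost ≈ 0.466 J

The added mass arrives with no angular momentum about the axis, and any external torque about the axis is negligible, so the system's angular momentum is conserved.
I_p = ½(13.9)(0.230)² = 0.3677 kg·m².
Added inertia Σmr² = (1.26)(0.0956)² + (0.424)(0.129)² + (2.03)(0.214)² = 0.1115 kg·m²; I_f = 0.3677 + 0.1115 = 0.4792 kg·m².
ω_f = I_p ω_i / I_f = (0.3677)(3.30) / 0.4792 = 2.532 rad/s.
KE_i = ½(0.3677)(3.300 rad/s)² = 2.002 J; KE_f = ½(0.4792)(2.532)² = 1.536 J.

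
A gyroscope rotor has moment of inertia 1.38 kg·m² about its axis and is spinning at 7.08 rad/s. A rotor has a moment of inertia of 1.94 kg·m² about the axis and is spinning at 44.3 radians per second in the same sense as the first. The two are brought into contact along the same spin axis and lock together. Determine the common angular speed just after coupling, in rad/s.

|ω_f| ≈ 28.8 rad/s

No external torque acts about the common axis, so total angular momentum is conserved.
Taking A's sense as positive: L = (1.380)(7.08) + (1.940)(44.3) = 95.71 kg·m²·rad/s.
Combined I = 1.380 + 1.940 = 3.320 kg·m².
ω_f = L / I = 95.71 / 3.320 = 28.83 rad/s.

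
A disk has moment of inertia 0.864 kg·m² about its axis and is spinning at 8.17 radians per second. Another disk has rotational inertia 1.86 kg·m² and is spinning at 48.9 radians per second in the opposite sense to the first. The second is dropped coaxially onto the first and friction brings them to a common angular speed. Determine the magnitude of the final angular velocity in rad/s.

|ω_f| ≈ 30.8 rad/s

The coupling torques are internal; angular momentum about the shared axis is conserved.
Taking A's sense as positive: L = (0.8640)(8.17) − (1.860)(48.9) = -83.90 kg·m²·rad/s.
Combined I = 0.8640 + 1.860 = 2.724 kg·m².
ω_f = L / I = -83.90 / 2.724 = -30.80 rad/s.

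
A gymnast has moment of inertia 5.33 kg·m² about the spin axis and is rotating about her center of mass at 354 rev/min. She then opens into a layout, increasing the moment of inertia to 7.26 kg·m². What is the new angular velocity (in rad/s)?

Angular momentum about the spin axis is conserved since the torque about it is zero.
ω₂ = I₁ω₁ / I₂ = (5.330)(354 rpm) / (7.260) = 259.9 rpm = 27.22 rad/s.

ω₂ ≈ 27.2 rad/s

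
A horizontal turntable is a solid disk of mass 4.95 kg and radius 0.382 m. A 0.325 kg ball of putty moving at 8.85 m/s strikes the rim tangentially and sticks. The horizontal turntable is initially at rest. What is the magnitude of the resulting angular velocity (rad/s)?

The axle reaction passes through the axle and exerts no torque about it; angular momentum about the axle is conserved through the impact.
I_p = ½(4.95)(0.382)² = 0.3612 kg·m². Taking the sense of the ball of putty's angular momentum as positive, L_{ball} = m v R = (0.325)(8.85)(0.382) = 1.099 kg·m²/s.
L_i = 0 + 1.099 = 1.099 kg·m²/s.
After sticking, I_f = I_p + m R² = 0.3612 + (0.325)(0.382)² = 0.4086 kg·m².
ω_f = L_i / I_f = 1.099 / 0.4086 = 2.689 rad/s.

|ω_f| ≈ 2.69 rad/s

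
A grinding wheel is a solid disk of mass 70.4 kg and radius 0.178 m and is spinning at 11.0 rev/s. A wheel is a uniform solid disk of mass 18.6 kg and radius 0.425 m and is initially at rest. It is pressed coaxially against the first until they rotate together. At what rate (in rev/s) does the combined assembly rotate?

No external torque acts about the common axis, so total angular momentum is conserved.
Moments of inertia: I_A = ½(70.4)(0.178)² = 1.115 kg·m²; I_B = ½(18.6)(0.425)² = 1.680 kg·m².
Taking A's sense as positive: L = (1.115)(11.0) = 12.27 kg·m²·rev/s.
Combined I = 1.115 + 1.680 = 2.795 kg·m².
ω_f = L / I = 12.27 / 2.795 = 4.389 rev/s.

|ω_f| ≈ 4.39 rev/s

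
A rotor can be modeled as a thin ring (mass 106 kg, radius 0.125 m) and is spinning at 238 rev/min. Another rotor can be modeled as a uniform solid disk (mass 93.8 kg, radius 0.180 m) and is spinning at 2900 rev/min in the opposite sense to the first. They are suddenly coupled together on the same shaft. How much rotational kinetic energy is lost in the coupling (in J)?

The coupling torques are internal; angular momentum about the shared axis is conserved.
Moments of inertia: I_A = (106)(0.125)² = 1.656 kg·m²; I_B = ½(93.8)(0.180)² = 1.520 kg·m².
Taking A's sense as positive: L = (1.656)(238) − (1.520)(2900) = -4013 kg·m²·rpm.
Combined I = 1.656 + 1.520 = 3.176 kg·m².
ω_f = L / I = -4013 / 3.176 = -1263 rpm.
KE_i = ½ΣIω² = 70590 J; KE_f = ½(3.176)(132.3)² = 27800 J.

ΔKE lost ≈ 42800 J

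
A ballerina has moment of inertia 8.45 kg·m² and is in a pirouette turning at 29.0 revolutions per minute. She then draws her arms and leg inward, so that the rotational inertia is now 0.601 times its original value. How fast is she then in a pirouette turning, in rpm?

Angular momentum about the spin axis is conserved since the torque about it is zero.
I₂ = 0.601 × 8.45 = 5.078 kg·m².
ω₂ = I₁ω₁ / I₂ = (8.450)(29.0 rpm) / (5.078) = 48.25 rpm.

ω₂ ≈ 48.3 rpm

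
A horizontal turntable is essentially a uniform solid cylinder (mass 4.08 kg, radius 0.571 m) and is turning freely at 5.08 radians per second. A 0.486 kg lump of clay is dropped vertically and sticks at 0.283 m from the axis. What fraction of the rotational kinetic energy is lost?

fraction ≈ 0.0553

No external torque acts about the axis; L_before = L_after.
I_p = ½(4.08)(0.571)² = 0.6651 kg·m².
Added inertia Σmr² = (0.486)(0.283)² = 0.03892 kg·m²; I_f = 0.6651 + 0.03892 = 0.7040 kg·m².
ω_f = I_p ω_i / I_f = (0.6651)(5.08) / 0.7040 = 4.799 rad/s.
KE_i = ½(0.6651)(5.080 rad/s)² = 8.582 J; KE_f = ½(0.7040)(4.799)² = 8.108 J.
Fraction lost = 0.05529.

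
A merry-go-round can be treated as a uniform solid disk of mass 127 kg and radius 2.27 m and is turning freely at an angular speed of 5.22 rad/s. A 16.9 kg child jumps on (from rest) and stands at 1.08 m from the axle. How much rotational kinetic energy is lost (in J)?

energy lost ≈ 253 J

The added mass arrives with no angular momentum about the axle, and any external torque about the axle is negligible, so the system's angular momentum is conserved.
I_p = ½(127)(2.27)² = 327.2 kg·m².
Added inertia Σmr² = (16.9)(1.08)² = 19.71 kg·m²; I_f = 327.2 + 19.71 = 346.9 kg·m².
ω_f = I_p ω_i / I_f = (327.2)(5.22) / 346.9 = 4.923 rad/s.
KE_i = ½(327.2)(5.220 rad/s)² = 4458 J; KE_f = ½(346.9)(4.923)² = 4205 J.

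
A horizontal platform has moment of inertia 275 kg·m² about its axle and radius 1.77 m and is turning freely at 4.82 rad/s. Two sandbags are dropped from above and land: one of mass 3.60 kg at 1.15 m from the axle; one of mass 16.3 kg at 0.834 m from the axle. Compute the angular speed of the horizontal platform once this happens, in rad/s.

ω_f ≈ 4.55 rad/s

The added mass arrives with no angular momentum about the axle, and any external torque about the axle is negligible, so the system's angular momentum is conserved.
Added inertia Σmr² = (3.60)(1.15)² + (16.3)(0.834)² = 16.10 kg·m²; I_f = 275.0 + 16.10 = 291.1 kg·m².
ω_f = I_p ω_i / I_f = (275.0)(4.82) / 291.1 = 4.553 rad/s.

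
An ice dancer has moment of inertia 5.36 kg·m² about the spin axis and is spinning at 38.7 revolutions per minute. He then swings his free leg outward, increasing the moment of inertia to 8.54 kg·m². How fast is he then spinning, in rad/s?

With no external torque about the axis, L is conserved: I₁ω₁ = I₂ω₂.
ω₂ = I₁ω₁ / I₂ = (5.360)(38.7 rpm) / (8.540) = 24.29 rpm = 2.544 rad/s.

ω₂ ≈ 2.54 rad/s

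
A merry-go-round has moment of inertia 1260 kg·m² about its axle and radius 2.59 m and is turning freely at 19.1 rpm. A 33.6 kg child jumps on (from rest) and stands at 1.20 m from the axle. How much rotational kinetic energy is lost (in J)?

energy lost ≈ 93.2 J

No external torque acts about the axle; L_before = L_after.
Added inertia Σmr² = (33.6)(1.20)² = 48.38 kg·m²; I_f = 1260 + 48.38 = 1308 kg·m².
ω_f = I_p ω_i / I_f = (1260)(19.1) / 1308 = 18.39 rpm.
KE_i = ½(1260)(2.000 rad/s)² = 2520 J; KE_f = ½(1308)(1.926)² = 2427 J.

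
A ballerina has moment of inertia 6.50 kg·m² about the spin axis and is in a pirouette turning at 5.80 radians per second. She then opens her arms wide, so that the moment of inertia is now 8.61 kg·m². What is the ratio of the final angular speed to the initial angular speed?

ω₂/ω₁ ≈ 0.755

No external torque acts about the spin axis, so angular momentum is conserved.
ω₂/ω₁ = I₁/I₂ = 6.500 / 8.610 = 0.7549.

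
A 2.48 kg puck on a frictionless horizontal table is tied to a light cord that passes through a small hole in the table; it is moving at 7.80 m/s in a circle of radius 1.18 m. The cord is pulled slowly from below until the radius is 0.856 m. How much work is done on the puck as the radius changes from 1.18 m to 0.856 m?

Central (radial) force ⇒ zero torque about the center ⇒ m v r is constant.
v₂ = v₁ r₁ / r₂ = (7.80)(1.18) / (0.856) = 10.75 m/s.
W = ΔKE = ½m(v₂² − v₁²) = 67.92 J.

W ≈ 67.9 J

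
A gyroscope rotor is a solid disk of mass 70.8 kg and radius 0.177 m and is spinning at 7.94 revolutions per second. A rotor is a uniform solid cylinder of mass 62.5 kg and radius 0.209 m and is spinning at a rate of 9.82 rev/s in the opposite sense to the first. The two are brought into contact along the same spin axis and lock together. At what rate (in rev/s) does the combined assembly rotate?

No external torque acts about the common axis, so total angular momentum is conserved.
Moments of inertia: I_A = ½(70.8)(0.177)² = 1.109 kg·m²; I_B = ½(62.5)(0.209)² = 1.365 kg·m².
Taking A's sense as positive: L = (1.109)(7.94) − (1.365)(9.82) = -4.599 kg·m²·rev/s.
Combined I = 1.109 + 1.365 = 2.474 kg·m².
ω_f = L / I = -4.599 / 2.474 = -1.859 rev/s.

|ω_f| ≈ 1.86 rev/s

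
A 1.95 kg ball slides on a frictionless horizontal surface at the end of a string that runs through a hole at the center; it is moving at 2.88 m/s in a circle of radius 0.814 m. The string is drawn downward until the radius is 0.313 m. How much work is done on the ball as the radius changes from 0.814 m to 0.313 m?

W ≈ 46.6 J

Central (radial) force ⇒ zero torque about the center ⇒ m v r is constant.
v₂ = v₁ r₁ / r₂ = (2.88)(0.814) / (0.313) = 7.490 m/s.
W = ΔKE = ½m(v₂² − v₁²) = 46.61 J.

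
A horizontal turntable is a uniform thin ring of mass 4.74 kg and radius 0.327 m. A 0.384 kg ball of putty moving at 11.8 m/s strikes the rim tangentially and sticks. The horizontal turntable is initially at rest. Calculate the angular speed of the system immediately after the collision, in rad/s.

The axle reaction passes through the axle and exerts no torque about it; angular momentum about the axle is conserved through the impact.
I_p = (4.74)(0.327)² = 0.5068 kg·m². Taking the sense of the ball of putty's angular momentum as positive, L_{ball} = m v R = (0.384)(11.8)(0.327) = 1.482 kg·m²/s.
L_i = 0 + 1.482 = 1.482 kg·m²/s.
After sticking, I_f = I_p + m R² = 0.5068 + (0.384)(0.327)² = 0.5479 kg·m².
ω_f = L_i / I_f = 1.482 / 0.5479 = 2.704 rad/s.

|ω_f| ≈ 2.70 rad/s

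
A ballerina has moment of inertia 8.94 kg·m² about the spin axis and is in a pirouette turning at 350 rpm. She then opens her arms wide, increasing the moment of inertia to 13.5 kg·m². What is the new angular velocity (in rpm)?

No external torque acts about the spin axis, so angular momentum is conserved.
ω₂ = I₁ω₁ / I₂ = (8.940)(350 rpm) / (13.50) = 231.8 rpm.

ω₂ ≈ 232 rpm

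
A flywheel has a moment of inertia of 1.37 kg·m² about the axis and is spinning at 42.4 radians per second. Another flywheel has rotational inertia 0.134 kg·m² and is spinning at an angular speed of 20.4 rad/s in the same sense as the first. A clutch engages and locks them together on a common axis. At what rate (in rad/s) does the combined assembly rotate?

No external torque acts about the common axis, so total angular momentum is conserved.
Taking A's sense as positive: L = (1.370)(42.4) + (0.1340)(20.4) = 60.82 kg·m²·rad/s.
Combined I = 1.370 + 0.1340 = 1.504 kg·m².
ω_f = L / I = 60.82 / 1.504 = 40.44 rad/s.

|ω_f| ≈ 40.4 rad/s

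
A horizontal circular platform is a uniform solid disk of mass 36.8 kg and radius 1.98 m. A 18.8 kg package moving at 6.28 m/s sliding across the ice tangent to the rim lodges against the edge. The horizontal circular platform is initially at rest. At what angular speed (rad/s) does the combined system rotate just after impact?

|ω_f| ≈ 1.60 rad/s

The axle reaction passes through the central axle and exerts no torque about it; angular momentum about the central axle is conserved through the impact.
I_p = ½(36.8)(1.98)² = 72.14 kg·m². Taking the sense of the package's angular momentum as positive, L_{package} = m v R = (18.8)(6.28)(1.98) = 233.8 kg·m²/s.
L_i = 0 + 233.8 = 233.8 kg·m²/s.
After sticking, I_f = I_p + m R² = 72.14 + (18.8)(1.98)² = 145.8 kg·m².
ω_f = L_i / I_f = 233.8 / 145.8 = 1.603 rad/s.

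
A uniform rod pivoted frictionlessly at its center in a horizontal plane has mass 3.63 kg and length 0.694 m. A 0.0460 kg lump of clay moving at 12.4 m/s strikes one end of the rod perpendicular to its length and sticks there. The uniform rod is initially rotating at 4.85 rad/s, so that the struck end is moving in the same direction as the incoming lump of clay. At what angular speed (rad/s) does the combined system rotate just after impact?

|ω_f| ≈ 5.98 rad/s

About the pivot the impulsive forces during the collision are internal, so angular momentum about that axis is conserved.
I_p = (1/12)(3.63)(0.694)² = 0.1457 kg·m². Taking the sense of the lump of clay's angular momentum as positive, L_{lump} = m v R = (0.0460)(12.4)(0.694/2) = 0.1979 kg·m²/s.
L_i = +I_p ω_p + m v R = +(0.1457)(4.85) + 0.1979 = 0.9045 kg·m²/s.
After sticking, I_f = I_p + m R² = 0.1457 + (0.0460)(0.694/2)² = 0.1512 kg·m².
ω_f = L_i / I_f = 0.9045 / 0.1512 = 5.981 rad/s.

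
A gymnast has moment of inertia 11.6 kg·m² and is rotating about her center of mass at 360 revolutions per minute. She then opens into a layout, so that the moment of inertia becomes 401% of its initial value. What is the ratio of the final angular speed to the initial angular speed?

ω₂/ω₁ ≈ 0.249

Angular momentum about the spin axis is conserved since the torque about it is zero.
I₂ = 4.01 × 11.6 = 46.52 kg·m².
ω₂/ω₁ = I₁/I₂ = 11.60 / 46.52 = 0.2494.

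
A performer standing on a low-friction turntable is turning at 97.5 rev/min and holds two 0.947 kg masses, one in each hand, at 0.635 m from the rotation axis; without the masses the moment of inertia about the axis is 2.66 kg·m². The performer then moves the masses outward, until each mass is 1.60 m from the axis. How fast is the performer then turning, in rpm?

ω₂ ≈ 44.5 rpm

With no external torque about the axis, L is conserved: I₁ω₁ = I₂ω₂.
I₁ = 2.66 + 2(0.947)(0.635)² = 3.424 kg·m²; I₂ = 2.66 + 2(0.947)(1.60)² = 7.509 kg·m².
ω₂ = I₁ω₁ / I₂ = (3.424)(97.5 rpm) / (7.509) = 44.46 rpm.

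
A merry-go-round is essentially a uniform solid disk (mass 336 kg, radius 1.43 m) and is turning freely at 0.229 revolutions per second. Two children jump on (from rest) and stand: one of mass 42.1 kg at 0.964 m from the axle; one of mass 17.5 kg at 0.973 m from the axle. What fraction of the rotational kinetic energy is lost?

fraction ≈ 0.139

The added mass arrives with no angular momentum about the axle, and any external torque about the axle is negligible, so the system's angular momentum is conserved.
I_p = ½(336)(1.43)² = 343.5 kg·m².
Added inertia Σmr² = (42.1)(0.964)² + (17.5)(0.973)² = 55.69 kg·m²; I_f = 343.5 + 55.69 = 399.2 kg·m².
ω_f = I_p ω_i / I_f = (343.5)(0.229) / 399.2 = 0.1971 rev/s.
KE_i = ½(343.5)(1.439 rad/s)² = 355.6 J; KE_f = ½(399.2)(1.238)² = 306.0 J.
Fraction lost = 0.1395.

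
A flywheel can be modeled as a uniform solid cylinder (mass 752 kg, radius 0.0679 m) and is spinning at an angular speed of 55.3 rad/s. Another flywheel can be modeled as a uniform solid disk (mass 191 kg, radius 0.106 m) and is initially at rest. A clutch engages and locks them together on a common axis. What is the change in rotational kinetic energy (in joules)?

The coupling torques are internal; angular momentum about the shared axis is conserved.
Moments of inertia: I_A = ½(752)(0.0679)² = 1.734 kg·m²; I_B = ½(191)(0.106)² = 1.073 kg·m².
Taking A's sense as positive: L = (1.734)(55.3) = 95.86 kg·m²·rad/s.
Combined I = 1.734 + 1.073 = 2.807 kg·m².
ω_f = L / I = 95.86 / 2.807 = 34.16 rad/s.
KE_i = ½ΣIω² = 2651 J; KE_f = ½(2.807)(34.16)² = 1637 J.

ΔKE ≈ -1010 J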